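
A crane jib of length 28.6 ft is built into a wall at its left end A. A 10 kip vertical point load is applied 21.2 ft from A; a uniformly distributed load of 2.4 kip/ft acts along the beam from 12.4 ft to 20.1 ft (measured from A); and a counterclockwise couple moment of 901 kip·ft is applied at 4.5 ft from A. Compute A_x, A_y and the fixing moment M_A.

Resultant of the distributed load: 2.4 × 7.7 = 18.48 kip at 16.25 ft from A.
ΣF_x = 0: A_x = 0.
ΣF_y = 0: A_y − 10 − 2.4·7.7 = 0 → A_y = 28.48 kip.
ΣM about A: M_A − 10·21.2 − (2.4·7.7)·16.25 + 901 = 0 → M_A = -388.7 kip·ft.

A_x = 0, A_y = 28.48 kip, M_A = -388.7 kip·ft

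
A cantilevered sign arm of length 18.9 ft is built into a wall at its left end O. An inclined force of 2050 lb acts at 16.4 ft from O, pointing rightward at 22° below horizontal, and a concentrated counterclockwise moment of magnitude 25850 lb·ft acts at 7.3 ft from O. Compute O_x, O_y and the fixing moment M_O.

ΣF_x = 0: O_x + 2050·cos22° = 0 → O_x = -1901 lb.
ΣF_y = 0: O_y − 2050·sin22° = 0 → O_y = 767.9 lb.
ΣM about O: M_O − 2050·sin22°·16.4 + 25850 = 0 → M_O = -13260 lb·ft.

O_x = -1901 lb, O_y = 767.9 lb, M_O = -13260 lb·ft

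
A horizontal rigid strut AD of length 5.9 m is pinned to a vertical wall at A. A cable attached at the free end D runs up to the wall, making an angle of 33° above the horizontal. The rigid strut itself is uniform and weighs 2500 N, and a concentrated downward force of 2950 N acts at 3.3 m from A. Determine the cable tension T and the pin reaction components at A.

ΣM about A: T·sin33°·5.9 − 2500·2.95 − 2950·3.3 = 0 → T = 17110/(5.9·0.544639) = 5324.63 ≈ 5325 N.
ΣF_x = 0: A_x − T·cos33° = 0 → A_x = 5324.63 × 0.838671 = 4466 N.
ΣF_y = 0: A_y + T·sin33° − 2500 − 2950 = 0 → A_y = 5450 − 5324.63 × 0.544639 = 2550 N.

T = 5325 N, A_x = 4466 N, A_y = 2550 N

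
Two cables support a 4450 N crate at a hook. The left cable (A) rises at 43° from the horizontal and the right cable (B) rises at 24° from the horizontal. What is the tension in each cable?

ΣF_x = 0: −T_A·cos43° + T_B·cos24° = 0 → T_B = 0.800566·T_A.
ΣF_y = 0: T_A·sin43° + T_B·sin24° = 4450.
Substitute: T_A·(0.681998 + 0.800566·0.406737) = 4450 → T_A = 4416.36 ≈ 4416 N.
Then T_B = 0.800566 × 4416.36 = 3536 N.

T_A = 4416 N, T_B = 3536 N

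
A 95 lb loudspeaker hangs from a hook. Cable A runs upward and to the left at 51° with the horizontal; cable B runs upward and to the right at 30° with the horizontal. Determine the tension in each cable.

T_A = 83.30 lb, T_B = 60.53 lb

ΣF_x = 0: −T_A·cos51° + T_B·cos30° = 0 → T_B = 0.726677·T_A.
ΣF_y = 0: T_A·sin51° + T_B·sin30° = 95.
Substitute: T_A·(0.777146 + 0.726677·0.5) = 95 → T_A = 83.2979 ≈ 83.30 lb.
Then T_B = 0.726677 × 83.2979 = 60.53 lb.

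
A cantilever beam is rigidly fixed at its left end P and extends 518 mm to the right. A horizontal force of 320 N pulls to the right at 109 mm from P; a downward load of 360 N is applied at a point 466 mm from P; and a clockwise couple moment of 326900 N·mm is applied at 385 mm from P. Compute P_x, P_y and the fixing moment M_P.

P_x = -320.0 N, P_y = 360.0 N, M_P = 494700 N·mm

ΣF_x = 0: P_x + 320 = 0 → P_x = -320.0 N.
ΣF_y = 0: P_y − 360 = 0 → P_y = 360.0 N.
ΣM about P: M_P − 360·466 − 326900 = 0 → M_P = 494700 N·mm.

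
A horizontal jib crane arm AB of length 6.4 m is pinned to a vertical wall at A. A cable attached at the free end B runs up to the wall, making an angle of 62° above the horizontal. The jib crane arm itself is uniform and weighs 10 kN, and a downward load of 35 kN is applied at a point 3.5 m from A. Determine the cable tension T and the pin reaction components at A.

ΣM about A: T·sin62°·6.4 − 10·3.2 − 35·3.5 = 0 → T = 154.5/(6.4·0.882948) = 27.3409 ≈ 27.34 kN.
ΣF_x = 0: A_x − T·cos62° = 0 → A_x = 27.3409 × 0.469472 = 12.84 kN.
ΣF_y = 0: A_y + T·sin62° − 10 − 35 = 0 → A_y = 45 − 27.3409 × 0.882948 = 20.86 kN.

T = 27.34 kN, A_x = 12.84 kN, A_y = 20.86 kN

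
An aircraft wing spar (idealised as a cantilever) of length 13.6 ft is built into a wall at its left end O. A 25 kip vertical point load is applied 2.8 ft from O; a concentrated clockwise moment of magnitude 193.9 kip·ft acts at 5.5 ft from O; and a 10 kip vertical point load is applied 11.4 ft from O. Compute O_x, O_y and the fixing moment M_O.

O_x = 0, O_y = 35.00 kip, M_O = 377.9 kip·ft

ΣF_x = 0: O_x = 0.
ΣF_y = 0: O_y − 25 − 10 = 0 → O_y = 35.00 kip.
ΣM about O: M_O − 25·2.8 − 193.9 − 10·11.4 = 0 → M_O = 377.9 kip·ft.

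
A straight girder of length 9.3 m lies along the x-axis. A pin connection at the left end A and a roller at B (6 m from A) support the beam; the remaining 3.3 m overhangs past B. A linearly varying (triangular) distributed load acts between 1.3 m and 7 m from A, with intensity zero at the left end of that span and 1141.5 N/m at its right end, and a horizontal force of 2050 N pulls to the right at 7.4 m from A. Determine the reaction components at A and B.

Resultant of the triangular load: ½ × 1141.5 × 5.7 = 3253.275 N, acting at 5.1 m from A (one-third of the span from the peak).
Taking moments about A: B_y·6 − (½·1141.5·5.7)·5.1 = 0 → B_y = 16591.7025/6 = 2765.28 ≈ 2765 N.
ΣF_y = 0: A_y + 2765.28 − ½·1141.5·5.7 = 0 → A_y = 488.0 N.
ΣF_x = 0: A_x + 2050 = 0 → A_x = -2050 N.

A_x = -2050 N, A_y = 488.0 N, B_y = 2765 N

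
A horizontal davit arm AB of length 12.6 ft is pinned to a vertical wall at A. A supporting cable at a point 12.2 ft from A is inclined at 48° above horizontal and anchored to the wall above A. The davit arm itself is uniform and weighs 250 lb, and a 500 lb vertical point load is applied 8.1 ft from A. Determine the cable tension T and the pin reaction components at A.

ΣM about A: T·sin48°·12.2 − 250·6.3 − 500·8.1 = 0 → T = 5625/(12.2·0.743145) = 620.425 ≈ 620.4 lb.
ΣF_x = 0: A_x − T·cos48° = 0 → A_x = 620.425 × 0.669131 = 415.1 lb.
ΣF_y = 0: A_y + T·sin48° − 250 − 500 = 0 → A_y = 750 − 620.425 × 0.743145 = 288.9 lb.

T = 620.4 lb, A_x = 415.1 lb, A_y = 288.9 lb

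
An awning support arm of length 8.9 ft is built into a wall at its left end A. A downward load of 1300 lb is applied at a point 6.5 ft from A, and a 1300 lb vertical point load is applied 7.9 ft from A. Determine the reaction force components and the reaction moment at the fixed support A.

ΣF_x = 0: A_x = 0.
ΣF_y = 0: A_y − 1300 − 1300 = 0 → A_y = 2600 lb.
ΣM about A: M_A − 1300·6.5 − 1300·7.9 = 0 → M_A = 18720 lb·ft.

A_x = 0, A_y = 2600 lb, M_A = 18720 lb·ft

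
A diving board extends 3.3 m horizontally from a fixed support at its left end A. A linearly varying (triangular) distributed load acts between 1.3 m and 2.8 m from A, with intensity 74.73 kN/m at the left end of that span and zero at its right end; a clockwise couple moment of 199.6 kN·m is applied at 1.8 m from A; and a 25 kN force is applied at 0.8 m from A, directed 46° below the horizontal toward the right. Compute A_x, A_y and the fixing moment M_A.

Resultant of the triangular load: ½ × 74.73 × 1.5 = 56.0475 kN, acting at 1.8 m from A (one-third of the span from the peak).
ΣF_x = 0: A_x + 25·cos46° = 0 → A_x = -17.37 kN.
ΣF_y = 0: A_y − ½·74.73·1.5 − 25·sin46° = 0 → A_y = 74.03 kN.
ΣM about A: M_A − (½·74.73·1.5)·1.8 − 199.6 − 25·sin46°·0.8 = 0 → M_A = 314.9 kN·m.

A_x = -17.37 kN, A_y = 74.03 kN, M_A = 314.9 kN·m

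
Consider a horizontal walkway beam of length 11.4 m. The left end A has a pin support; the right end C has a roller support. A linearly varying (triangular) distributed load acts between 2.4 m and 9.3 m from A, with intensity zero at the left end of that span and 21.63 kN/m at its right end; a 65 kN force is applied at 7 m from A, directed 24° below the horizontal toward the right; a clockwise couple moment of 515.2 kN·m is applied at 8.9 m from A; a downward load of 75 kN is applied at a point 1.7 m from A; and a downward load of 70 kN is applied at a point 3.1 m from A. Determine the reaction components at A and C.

A_x = -59.38 kN, A_y = 108.6 kN, C_y = 137.5 kN

Resultant of the triangular load: ½ × 21.63 × 6.9 = 74.6235 kN, acting at 7 m from A (one-third of the span from the peak).
ΣM about A: C_y·11.4 − (½·21.63·6.9)·7 − 65·sin24°·7 − 515.2 − 75·1.7 − 70·3.1 = 0 → C_y = 1567.13/11.4 = 137.468 ≈ 137.5 kN.
ΣF_y = 0: A_y + 137.468 − ½·21.63·6.9 − 65·sin24° − 75 − 70 = 0 → A_y = 108.6 kN.
ΣF_x = 0: A_x + 65·cos24° = 0 → A_x = -59.38 kN.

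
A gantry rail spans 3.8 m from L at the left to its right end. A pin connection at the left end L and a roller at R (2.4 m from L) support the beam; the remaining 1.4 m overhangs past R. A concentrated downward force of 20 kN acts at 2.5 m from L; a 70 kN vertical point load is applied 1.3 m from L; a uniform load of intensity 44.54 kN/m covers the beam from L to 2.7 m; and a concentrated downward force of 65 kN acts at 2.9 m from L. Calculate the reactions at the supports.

L_x = 0, L_y = 70.32 kN, R_y = 204.9 kN

Resultant of the distributed load: 44.54 × 2.7 = 120.258 kN at 1.35 m from L.
Moments about L: R_y·2.4 − 20·2.5 − 70·1.3 − (44.54·2.7)·1.35 − 65·2.9 = 0 → R_y = 491.8483/2.4 = 204.937 ≈ 204.9 kN.
ΣF_y = 0: L_y + 204.937 − 20 − 70 − 44.54·2.7 − 65 = 0 → L_y = 70.32 kN.
ΣF_x = 0: no horizontal applied forces, so L_x = 0.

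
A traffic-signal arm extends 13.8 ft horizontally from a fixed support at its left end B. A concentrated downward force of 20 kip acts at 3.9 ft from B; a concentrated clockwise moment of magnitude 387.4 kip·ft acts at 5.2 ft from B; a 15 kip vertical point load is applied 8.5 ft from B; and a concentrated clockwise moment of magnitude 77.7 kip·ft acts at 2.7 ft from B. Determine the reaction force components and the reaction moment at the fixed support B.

B_x = 0, B_y = 35.00 kip, M_B = 670.6 kip·ft

ΣF_x = 0: B_x = 0.
ΣF_y = 0: B_y − 20 − 15 = 0 → B_y = 35.00 kip.
ΣM about B: M_B − 20·3.9 − 387.4 − 15·8.5 − 77.7 = 0 → M_B = 670.6 kip·ft.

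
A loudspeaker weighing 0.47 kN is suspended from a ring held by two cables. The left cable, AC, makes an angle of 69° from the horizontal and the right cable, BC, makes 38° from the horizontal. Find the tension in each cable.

ΣF_x = 0: −T_AC·cos69° + T_BC·cos38° = 0 → T_BC = 0.454775·T_AC.
ΣF_y = 0: T_AC·sin69° + T_BC·sin38° = 0.47.
Substitute: T_AC·(0.93358 + 0.454775·0.615661) = 0.47 → T_AC = 0.387288 ≈ 0.3873 kN.
Then T_BC = 0.454775 × 0.387288 = 0.1761 kN.

T_AC = 0.3873 kN, T_BC = 0.1761 kN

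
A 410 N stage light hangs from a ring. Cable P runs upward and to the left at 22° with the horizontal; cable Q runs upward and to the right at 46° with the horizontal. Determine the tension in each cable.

ΣF_x = 0: −T_P·cos22° + T_Q·cos46° = 0 → T_Q = 1.33473·T_P.
ΣF_y = 0: T_P·sin22° + T_Q·sin46° = 410.
Substitute: T_P·(0.374607 + 1.33473·0.71934) = 410 → T_P = 307.178 ≈ 307.2 N.
Then T_Q = 1.33473 × 307.178 = 410.0 N.

T_P = 307.2 N, T_Q = 410.0 N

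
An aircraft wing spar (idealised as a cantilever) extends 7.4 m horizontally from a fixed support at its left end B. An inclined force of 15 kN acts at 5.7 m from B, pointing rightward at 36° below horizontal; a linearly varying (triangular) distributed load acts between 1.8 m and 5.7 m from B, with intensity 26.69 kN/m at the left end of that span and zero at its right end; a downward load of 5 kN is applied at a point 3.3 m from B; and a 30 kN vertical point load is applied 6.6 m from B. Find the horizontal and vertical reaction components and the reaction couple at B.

Resultant of the triangular load: ½ × 26.69 × 3.9 = 52.0455 kN, acting at 3.1 m from B (one-third of the span from the peak).
ΣF_x = 0: B_x + 15·cos36° = 0 → B_x = -12.14 kN.
ΣF_y = 0: B_y − 15·sin36° − ½·26.69·3.9 − 5 − 30 = 0 → B_y = 95.86 kN.
ΣM about B: M_B − 15·sin36°·5.7 − (½·26.69·3.9)·3.1 − 5·3.3 − 30·6.6 = 0 → M_B = 426.1 kN·m.

B_x = -12.14 kN, B_y = 95.86 kN, M_B = 426.1 kN·m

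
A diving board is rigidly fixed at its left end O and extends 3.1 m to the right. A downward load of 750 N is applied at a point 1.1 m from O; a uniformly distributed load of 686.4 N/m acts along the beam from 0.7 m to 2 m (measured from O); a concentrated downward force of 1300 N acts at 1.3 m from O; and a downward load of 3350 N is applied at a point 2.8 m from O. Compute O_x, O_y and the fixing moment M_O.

O_x = 0, O_y = 6292 N, M_O = 13100 N·m

Resultant of the distributed load: 686.4 × 1.3 = 892.32 N at 1.35 m from O.
ΣF_x = 0: O_x = 0.
ΣF_y = 0: O_y − 750 − 686.4·1.3 − 1300 − 3350 = 0 → O_y = 6292 N.
ΣM about O: M_O − 750·1.1 − (686.4·1.3)·1.35 − 1300·1.3 − 3350·2.8 = 0 → M_O = 13100 N·m.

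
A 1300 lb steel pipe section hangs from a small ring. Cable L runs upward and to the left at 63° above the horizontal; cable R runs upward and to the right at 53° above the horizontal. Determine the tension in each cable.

T_L = 870.5 lb, T_R = 656.6 lb

ΣF_x = 0: −T_L·cos63° + T_R·cos53° = 0 → T_R = 0.754369·T_L.
ΣF_y = 0: T_L·sin63° + T_R·sin53° = 1300.
Substitute: T_L·(0.891007 + 0.754369·0.798636) = 1300 → T_L = 870.454 ≈ 870.5 lb.
Then T_R = 0.754369 × 870.454 = 656.6 lb.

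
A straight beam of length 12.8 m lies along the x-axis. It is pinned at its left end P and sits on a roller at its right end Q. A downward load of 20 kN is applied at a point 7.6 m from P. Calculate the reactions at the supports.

Moments about P: Q_y·12.8 − 20·7.6 = 0 → Q_y = 152/12.8 = 11.875 ≈ 11.88 kN.
ΣF_y = 0: P_y + 11.875 − 20 = 0 → P_y = 8.125 kN.
ΣF_x = 0: no horizontal applied forces, so P_x = 0.

P_x = 0, P_y = 8.125 kN, Q_y = 11.88 kN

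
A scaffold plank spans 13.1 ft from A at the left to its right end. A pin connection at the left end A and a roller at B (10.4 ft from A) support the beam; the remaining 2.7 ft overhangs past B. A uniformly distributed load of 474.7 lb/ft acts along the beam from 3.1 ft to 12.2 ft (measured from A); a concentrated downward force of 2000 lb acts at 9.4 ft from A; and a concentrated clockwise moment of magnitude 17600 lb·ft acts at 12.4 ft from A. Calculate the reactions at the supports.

Resultant of the distributed load: 474.7 × 9.1 = 4319.77 lb at 7.65 ft from A.
Moments about A: B_y·10.4 − (474.7·9.1)·7.65 − 2000·9.4 − 17600 = 0 → B_y = 69446.2405/10.4 = 6677.52 ≈ 6678 lb.
ΣF_y = 0: A_y + 6677.52 − 474.7·9.1 − 2000 = 0 → A_y = -357.8 lb.
ΣF_x = 0: no horizontal applied forces, so A_x = 0.

A_x = 0, A_y = -357.8 lb, B_y = 6678 lb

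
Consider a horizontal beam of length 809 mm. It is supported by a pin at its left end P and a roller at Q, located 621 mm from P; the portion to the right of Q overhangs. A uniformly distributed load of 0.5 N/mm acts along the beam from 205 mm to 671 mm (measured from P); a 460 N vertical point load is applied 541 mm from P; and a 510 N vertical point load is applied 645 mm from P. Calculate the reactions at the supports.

P_x = 0, P_y = 108.2 N, Q_y = 1095 N

Resultant of the distributed load: 0.5 × 466 = 233 N at 438 mm from P.
Taking moments about P: Q_y·621 − (0.5·466)·438 − 460·541 − 510·645 = 0 → Q_y = 679864/621 = 1094.79 ≈ 1095 N.
ΣF_y = 0: P_y + 1094.79 − 0.5·466 − 460 − 510 = 0 → P_y = 108.2 N.
ΣF_x = 0: no horizontal applied forces, so P_x = 0.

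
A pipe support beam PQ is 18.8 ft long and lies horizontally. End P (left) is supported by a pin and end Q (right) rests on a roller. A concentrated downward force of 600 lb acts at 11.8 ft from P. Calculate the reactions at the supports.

Taking moments about P: Q_y·18.8 − 600·11.8 = 0 → Q_y = 7080/18.8 = 376.596 ≈ 376.6 lb.
ΣF_y = 0: P_y + 376.596 − 600 = 0 → P_y = 223.4 lb.
ΣF_x = 0: no horizontal applied forces, so P_x = 0.

P_x = 0, P_y = 223.4 lb, Q_y = 376.6 lb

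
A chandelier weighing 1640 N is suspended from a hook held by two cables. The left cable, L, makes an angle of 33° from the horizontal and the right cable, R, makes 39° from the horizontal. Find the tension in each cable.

ΣF_x = 0: −T_L·cos33° + T_R·cos39° = 0 → T_R = 1.07917·T_L.
ΣF_y = 0: T_L·sin33° + T_R·sin39° = 1640.
Substitute: T_L·(0.544639 + 1.07917·0.62932) = 1640 → T_L = 1340.11 ≈ 1340 N.
Then T_R = 1.07917 × 1340.11 = 1446 N.

T_L = 1340 N, T_R = 1446 N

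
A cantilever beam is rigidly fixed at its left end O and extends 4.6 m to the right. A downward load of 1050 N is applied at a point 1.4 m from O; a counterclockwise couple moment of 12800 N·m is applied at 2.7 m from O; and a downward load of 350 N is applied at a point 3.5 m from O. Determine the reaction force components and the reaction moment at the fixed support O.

O_x = 0, O_y = 1400 N, M_O = -10100 N·m

ΣF_x = 0: O_x = 0.
ΣF_y = 0: O_y − 1050 − 350 = 0 → O_y = 1400 N.
ΣM about O: M_O − 1050·1.4 + 12800 − 350·3.5 = 0 → M_O = -10100 N·m.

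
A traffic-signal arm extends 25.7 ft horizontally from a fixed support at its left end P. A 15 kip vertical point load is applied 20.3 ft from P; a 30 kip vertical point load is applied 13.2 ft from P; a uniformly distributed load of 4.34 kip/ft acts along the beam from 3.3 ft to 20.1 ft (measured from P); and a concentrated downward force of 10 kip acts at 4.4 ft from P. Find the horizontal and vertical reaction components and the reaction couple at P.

P_x = 0, P_y = 127.9 kip, M_P = 1598 kip·ft

Resultant of the distributed load: 4.34 × 16.8 = 72.912 kip at 11.7 ft from P.
ΣF_x = 0: P_x = 0.
ΣF_y = 0: P_y − 15 − 30 − 4.34·16.8 − 10 = 0 → P_y = 127.9 kip.
ΣM about P: M_P − 15·20.3 − 30·13.2 − (4.34·16.8)·11.7 − 10·4.4 = 0 → M_P = 1598 kip·ft.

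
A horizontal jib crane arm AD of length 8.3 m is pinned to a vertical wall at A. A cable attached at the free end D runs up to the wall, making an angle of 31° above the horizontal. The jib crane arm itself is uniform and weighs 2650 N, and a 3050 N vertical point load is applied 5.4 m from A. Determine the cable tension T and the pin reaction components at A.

T = 6425 N, A_x = 5508 N, A_y = 2391 N

ΣM about A: T·sin31°·8.3 − 2650·4.15 − 3050·5.4 = 0 → T = 27467.5/(8.3·0.515038) = 6425.42 ≈ 6425 N.
ΣF_x = 0: A_x − T·cos31° = 0 → A_x = 6425.42 × 0.857167 = 5508 N.
ΣF_y = 0: A_y + T·sin31° − 2650 − 3050 = 0 → A_y = 5700 − 6425.42 × 0.515038 = 2391 N.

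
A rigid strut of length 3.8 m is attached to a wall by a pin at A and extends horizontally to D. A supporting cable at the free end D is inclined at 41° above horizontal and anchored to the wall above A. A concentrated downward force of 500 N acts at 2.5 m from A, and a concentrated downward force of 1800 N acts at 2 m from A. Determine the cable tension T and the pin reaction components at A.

ΣM about A: T·sin41°·3.8 − 500·2.5 − 1800·2 = 0 → T = 4850/(3.8·0.656059) = 1945.43 ≈ 1945 N.
ΣF_x = 0: A_x − T·cos41° = 0 → A_x = 1945.43 × 0.75471 = 1468 N.
ΣF_y = 0: A_y + T·sin41° − 500 − 1800 = 0 → A_y = 2300 − 1945.43 × 0.656059 = 1024 N.

T = 1945 N, A_x = 1468 N, A_y = 1024 N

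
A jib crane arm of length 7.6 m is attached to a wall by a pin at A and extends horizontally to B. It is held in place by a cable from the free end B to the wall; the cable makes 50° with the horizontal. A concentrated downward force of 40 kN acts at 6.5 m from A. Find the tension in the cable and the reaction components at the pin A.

T = 44.66 kN, A_x = 28.71 kN, A_y = 5.789 kN

ΣM about A: T·sin50°·7.6 − 40·6.5 = 0 → T = 260/(7.6·0.766044) = 44.6587 ≈ 44.66 kN.
ΣF_x = 0: A_x − T·cos50° = 0 → A_x = 44.6587 × 0.642788 = 28.71 kN.
ΣF_y = 0: A_y + T·sin50° − 40 = 0 → A_y = 40 − 44.6587 × 0.766044 = 5.789 kN.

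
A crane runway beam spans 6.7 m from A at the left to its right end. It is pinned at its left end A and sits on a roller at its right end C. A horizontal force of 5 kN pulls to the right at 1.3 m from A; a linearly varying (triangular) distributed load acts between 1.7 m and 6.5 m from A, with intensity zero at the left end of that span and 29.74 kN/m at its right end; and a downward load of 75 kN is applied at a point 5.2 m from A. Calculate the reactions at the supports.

A_x = -5.000 kN, A_y = 35.97 kN, C_y = 110.4 kN

Resultant of the triangular load: ½ × 29.74 × 4.8 = 71.376 kN, acting at 4.9 m from A (one-third of the span from the peak).
ΣM about A: C_y·6.7 − (½·29.74·4.8)·4.9 − 75·5.2 = 0 → C_y = 739.7424/6.7 = 110.409 ≈ 110.4 kN.
ΣF_y = 0: A_y + 110.409 − ½·29.74·4.8 − 75 = 0 → A_y = 35.97 kN.
ΣF_x = 0: A_x + 5 = 0 → A_x = -5.000 kN.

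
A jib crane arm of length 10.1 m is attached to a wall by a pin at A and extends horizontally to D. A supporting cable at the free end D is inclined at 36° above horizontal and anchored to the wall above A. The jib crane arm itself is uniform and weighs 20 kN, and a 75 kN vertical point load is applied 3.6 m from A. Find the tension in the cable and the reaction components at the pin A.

T = 62.49 kN, A_x = 50.56 kN, A_y = 58.27 kN

ΣM about A: T·sin36°·10.1 − 20·5.05 − 75·3.6 = 0 → T = 371/(10.1·0.587785) = 62.4934 ≈ 62.49 kN.
ΣF_x = 0: A_x − T·cos36° = 0 → A_x = 62.4934 × 0.809017 = 50.56 kN.
ΣF_y = 0: A_y + T·sin36° − 20 − 75 = 0 → A_y = 95 − 62.4934 × 0.587785 = 58.27 kN.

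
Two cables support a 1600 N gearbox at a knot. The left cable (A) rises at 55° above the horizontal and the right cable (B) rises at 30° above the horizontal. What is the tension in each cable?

T_A = 1391 N, T_B = 921.2 N

ΣF_x = 0: −T_A·cos55° + T_B·cos30° = 0 → T_B = 0.662309·T_A.
ΣF_y = 0: T_A·sin55° + T_B·sin30° = 1600.
Substitute: T_A·(0.819152 + 0.662309·0.5) = 1600 → T_A = 1390.93 ≈ 1391 N.
Then T_B = 0.662309 × 1390.93 = 921.2 N.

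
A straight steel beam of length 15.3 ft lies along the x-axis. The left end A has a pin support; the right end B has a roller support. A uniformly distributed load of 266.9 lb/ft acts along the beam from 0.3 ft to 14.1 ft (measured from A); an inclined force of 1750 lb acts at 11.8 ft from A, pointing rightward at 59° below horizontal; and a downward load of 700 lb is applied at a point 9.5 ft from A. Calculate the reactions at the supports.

Resultant of the distributed load: 266.9 × 13.8 = 3683.22 lb at 7.2 ft from A.
ΣM about A: B_y·15.3 − (266.9·13.8)·7.2 − 1750·sin59°·11.8 − 700·9.5 = 0 → B_y = 50869.7/15.3 = 3324.82 ≈ 3325 lb.
ΣF_y = 0: A_y + 3324.82 − 266.9·13.8 − 1750·sin59° − 700 = 0 → A_y = 2558 lb.
ΣF_x = 0: A_x + 1750·cos59° = 0 → A_x = -901.3 lb.

A_x = -901.3 lb, A_y = 2558 lb, B_y = 3325 lb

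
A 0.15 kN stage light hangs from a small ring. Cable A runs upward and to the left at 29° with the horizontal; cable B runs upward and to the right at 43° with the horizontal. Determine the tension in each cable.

ΣF_x = 0: −T_A·cos29° + T_B·cos43° = 0 → T_B = 1.19589·T_A.
ΣF_y = 0: T_A·sin29° + T_B·sin43° = 0.15.
Substitute: T_A·(0.48481 + 1.19589·0.681998) = 0.15 → T_A = 0.115349 ≈ 0.1153 kN.
Then T_B = 1.19589 × 0.115349 = 0.1379 kN.

T_A = 0.1153 kN, T_B = 0.1379 kN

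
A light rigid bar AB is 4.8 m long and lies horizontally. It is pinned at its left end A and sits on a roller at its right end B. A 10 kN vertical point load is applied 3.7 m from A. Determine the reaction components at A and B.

Moments about A: B_y·4.8 − 10·3.7 = 0 → B_y = 37/4.8 = 7.70833 ≈ 7.708 kN.
ΣF_y = 0: A_y + 7.70833 − 10 = 0 → A_y = 2.292 kN.
ΣF_x = 0: no horizontal applied forces, so A_x = 0.

A_x = 0, A_y = 2.292 kN, B_y = 7.708 kN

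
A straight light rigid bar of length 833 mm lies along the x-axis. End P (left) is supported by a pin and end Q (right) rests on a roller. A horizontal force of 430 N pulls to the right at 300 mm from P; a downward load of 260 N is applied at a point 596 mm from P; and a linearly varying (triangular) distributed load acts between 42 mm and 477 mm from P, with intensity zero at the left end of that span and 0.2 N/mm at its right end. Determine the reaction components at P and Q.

P_x = -430.0 N, P_y = 100.1 N, Q_y = 203.4 N

Resultant of the triangular load: ½ × 0.2 × 435 = 43.5 N, acting at 332 mm from P (one-third of the span from the peak).
Taking moments about P: Q_y·833 − 260·596 − (½·0.2·435)·332 = 0 → Q_y = 169402/833 = 203.364 ≈ 203.4 N.
ΣF_y = 0: P_y + 203.364 − 260 − ½·0.2·435 = 0 → P_y = 100.1 N.
ΣF_x = 0: P_x + 430 = 0 → P_x = -430.0 N.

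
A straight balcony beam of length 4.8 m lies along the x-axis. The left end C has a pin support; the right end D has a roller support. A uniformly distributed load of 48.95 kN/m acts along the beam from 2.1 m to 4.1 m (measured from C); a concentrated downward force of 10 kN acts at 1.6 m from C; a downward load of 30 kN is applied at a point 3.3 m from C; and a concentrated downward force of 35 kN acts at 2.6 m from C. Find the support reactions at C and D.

C_x = 0, C_y = 66.76 kN, D_y = 106.1 kN

Resultant of the distributed load: 48.95 × 2 = 97.9 kN at 3.1 m from C.
ΣM about C: D_y·4.8 − (48.95·2)·3.1 − 10·1.6 − 30·3.3 − 35·2.6 = 0 → D_y = 509.49/4.8 = 106.144 ≈ 106.1 kN.
ΣF_y = 0: C_y + 106.144 − 48.95·2 − 10 − 30 − 35 = 0 → C_y = 66.76 kN.
ΣF_x = 0: no horizontal applied forces, so C_x = 0.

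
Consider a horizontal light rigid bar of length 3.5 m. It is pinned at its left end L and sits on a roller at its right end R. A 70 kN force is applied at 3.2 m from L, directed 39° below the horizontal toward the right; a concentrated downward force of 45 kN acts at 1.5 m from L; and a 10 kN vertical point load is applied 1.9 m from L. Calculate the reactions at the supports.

L_x = -54.40 kN, L_y = 34.06 kN, R_y = 64.99 kN

Taking moments about L: R_y·3.5 − 70·sin39°·3.2 − 45·1.5 − 10·1.9 = 0 → R_y = 227.468/3.5 = 64.9909 ≈ 64.99 kN.
ΣF_y = 0: L_y + 64.9909 − 70·sin39° − 45 − 10 = 0 → L_y = 34.06 kN.
ΣF_x = 0: L_x + 70·cos39° = 0 → L_x = -54.40 kN.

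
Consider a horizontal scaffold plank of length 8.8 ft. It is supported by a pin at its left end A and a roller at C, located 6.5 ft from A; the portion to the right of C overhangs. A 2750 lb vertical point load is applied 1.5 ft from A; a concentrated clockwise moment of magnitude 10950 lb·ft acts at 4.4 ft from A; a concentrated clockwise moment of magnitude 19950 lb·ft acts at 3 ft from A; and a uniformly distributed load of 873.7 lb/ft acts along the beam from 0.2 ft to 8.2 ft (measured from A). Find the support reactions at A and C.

Resultant of the distributed load: 873.7 × 8 = 6989.6 lb at 4.2 ft from A.
ΣM about A: C_y·6.5 − 2750·1.5 − 10950 − 19950 − (873.7·8)·4.2 = 0 → C_y = 64381.32/6.5 = 9904.82 ≈ 9905 lb.
ΣF_y = 0: A_y + 9904.82 − 2750 − 873.7·8 = 0 → A_y = -165.2 lb.
ΣF_x = 0: no horizontal applied forces, so A_x = 0.

A_x = 0, A_y = -165.2 lb, C_y = 9905 lb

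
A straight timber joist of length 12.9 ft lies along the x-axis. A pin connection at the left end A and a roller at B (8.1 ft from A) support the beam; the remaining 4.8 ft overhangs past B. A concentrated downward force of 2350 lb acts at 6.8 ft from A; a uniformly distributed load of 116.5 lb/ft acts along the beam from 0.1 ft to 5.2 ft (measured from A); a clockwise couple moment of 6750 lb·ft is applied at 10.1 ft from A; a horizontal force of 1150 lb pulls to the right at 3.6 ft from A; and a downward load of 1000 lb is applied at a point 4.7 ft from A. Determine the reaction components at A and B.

Resultant of the distributed load: 116.5 × 5.1 = 594.15 lb at 2.65 ft from A.
ΣM about A: B_y·8.1 − 2350·6.8 − (116.5·5.1)·2.65 − 6750 − 1000·4.7 = 0 → B_y = 29004.4975/8.1 = 3580.8 ≈ 3581 lb.
ΣF_y = 0: A_y + 3580.8 − 2350 − 116.5·5.1 − 1000 = 0 → A_y = 363.3 lb.
ΣF_x = 0: A_x + 1150 = 0 → A_x = -1150 lb.

A_x = -1150 lb, A_y = 363.3 lb, B_y = 3581 lb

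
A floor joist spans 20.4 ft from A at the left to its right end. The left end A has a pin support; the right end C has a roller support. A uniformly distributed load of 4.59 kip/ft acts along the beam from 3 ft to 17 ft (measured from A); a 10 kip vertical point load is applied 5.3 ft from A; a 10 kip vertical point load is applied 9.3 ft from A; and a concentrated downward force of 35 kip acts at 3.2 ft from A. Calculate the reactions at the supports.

A_x = 0, A_y = 75.11 kip, C_y = 44.15 kip

Resultant of the distributed load: 4.59 × 14 = 64.26 kip at 10 ft from A.
Moments about A: C_y·20.4 − (4.59·14)·10 − 10·5.3 − 10·9.3 − 35·3.2 = 0 → C_y = 900.6/20.4 = 44.1471 ≈ 44.15 kip.
ΣF_y = 0: A_y + 44.1471 − 4.59·14 − 10 − 10 − 35 = 0 → A_y = 75.11 kip.
ΣF_x = 0: no horizontal applied forces, so A_x = 0.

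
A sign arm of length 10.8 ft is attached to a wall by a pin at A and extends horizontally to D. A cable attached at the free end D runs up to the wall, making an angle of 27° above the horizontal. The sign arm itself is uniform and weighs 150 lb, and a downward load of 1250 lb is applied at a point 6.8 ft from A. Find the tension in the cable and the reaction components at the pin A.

ΣM about A: T·sin27°·10.8 − 150·5.4 − 1250·6.8 = 0 → T = 9310/(10.8·0.45399) = 1898.8 ≈ 1899 lb.
ΣF_x = 0: A_x − T·cos27° = 0 → A_x = 1898.8 × 0.891007 = 1692 lb.
ΣF_y = 0: A_y + T·sin27° − 150 − 1250 = 0 → A_y = 1400 − 1898.8 × 0.45399 = 538.0 lb.

T = 1899 lb, A_x = 1692 lb, A_y = 538.0 lb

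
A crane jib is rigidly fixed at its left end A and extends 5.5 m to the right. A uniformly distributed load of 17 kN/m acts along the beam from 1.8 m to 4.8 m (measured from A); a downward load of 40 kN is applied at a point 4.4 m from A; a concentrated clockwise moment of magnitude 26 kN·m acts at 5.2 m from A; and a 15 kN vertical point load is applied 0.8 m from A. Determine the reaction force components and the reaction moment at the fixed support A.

A_x = 0, A_y = 106.0 kN, M_A = 382.3 kN·m

Resultant of the distributed load: 17 × 3 = 51 kN at 3.3 m from A.
ΣF_x = 0: A_x = 0.
ΣF_y = 0: A_y − 17·3 − 40 − 15 = 0 → A_y = 106.0 kN.
ΣM about A: M_A − (17·3)·3.3 − 40·4.4 − 26 − 15·0.8 = 0 → M_A = 382.3 kN·m.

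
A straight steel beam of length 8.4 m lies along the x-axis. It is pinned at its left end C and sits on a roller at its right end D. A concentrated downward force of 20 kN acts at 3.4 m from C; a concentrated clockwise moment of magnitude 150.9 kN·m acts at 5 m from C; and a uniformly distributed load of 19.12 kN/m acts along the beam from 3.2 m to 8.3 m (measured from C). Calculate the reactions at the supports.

Resultant of the distributed load: 19.12 × 5.1 = 97.512 kN at 5.75 m from C.
Taking moments about C: D_y·8.4 − 20·3.4 − 150.9 − (19.12·5.1)·5.75 = 0 → D_y = 779.594/8.4 = 92.8088 ≈ 92.81 kN.
ΣF_y = 0: C_y + 92.8088 − 20 − 19.12·5.1 = 0 → C_y = 24.70 kN.
ΣF_x = 0: no horizontal applied forces, so C_x = 0.

C_x = 0, C_y = 24.70 kN, D_y = 92.81 kN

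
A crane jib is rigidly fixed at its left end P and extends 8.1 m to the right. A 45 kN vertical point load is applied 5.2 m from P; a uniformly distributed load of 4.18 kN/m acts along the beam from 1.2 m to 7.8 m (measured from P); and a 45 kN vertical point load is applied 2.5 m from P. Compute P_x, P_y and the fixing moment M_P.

Resultant of the distributed load: 4.18 × 6.6 = 27.588 kN at 4.5 m from P.
ΣF_x = 0: P_x = 0.
ΣF_y = 0: P_y − 45 − 4.18·6.6 − 45 = 0 → P_y = 117.6 kN.
ΣM about P: M_P − 45·5.2 − (4.18·6.6)·4.5 − 45·2.5 = 0 → M_P = 470.6 kN·m.

P_x = 0, P_y = 117.6 kN, M_P = 470.6 kN·m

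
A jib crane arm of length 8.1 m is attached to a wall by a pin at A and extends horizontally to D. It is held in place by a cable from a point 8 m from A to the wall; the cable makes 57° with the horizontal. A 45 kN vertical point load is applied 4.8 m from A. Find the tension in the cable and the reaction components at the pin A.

T = 32.19 kN, A_x = 17.53 kN, A_y = 18.00 kN

ΣM about A: T·sin57°·8 − 45·4.8 = 0 → T = 216/(8·0.838671) = 32.1938 ≈ 32.19 kN.
ΣF_x = 0: A_x − T·cos57° = 0 → A_x = 32.1938 × 0.544639 = 17.53 kN.
ΣF_y = 0: A_y + T·sin57° − 45 = 0 → A_y = 45 − 32.1938 × 0.838671 = 18.00 kN.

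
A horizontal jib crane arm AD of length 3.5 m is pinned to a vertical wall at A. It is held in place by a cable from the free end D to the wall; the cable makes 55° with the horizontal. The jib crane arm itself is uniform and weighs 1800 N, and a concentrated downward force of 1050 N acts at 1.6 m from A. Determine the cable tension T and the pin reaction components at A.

T = 1685 N, A_x = 966.3 N, A_y = 1470 N

ΣM about A: T·sin55°·3.5 − 1800·1.75 − 1050·1.6 = 0 → T = 4830/(3.5·0.819152) = 1684.67 ≈ 1685 N.
ΣF_x = 0: A_x − T·cos55° = 0 → A_x = 1684.67 × 0.573576 = 966.3 N.
ΣF_y = 0: A_y + T·sin55° − 1800 − 1050 = 0 → A_y = 2850 − 1684.67 × 0.819152 = 1470 N.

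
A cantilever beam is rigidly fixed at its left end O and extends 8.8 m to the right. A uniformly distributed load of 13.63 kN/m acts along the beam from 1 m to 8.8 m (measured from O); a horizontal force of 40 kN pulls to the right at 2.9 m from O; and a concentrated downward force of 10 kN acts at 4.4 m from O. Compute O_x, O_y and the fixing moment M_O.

O_x = -40.00 kN, O_y = 116.3 kN, M_O = 564.9 kN·m

Resultant of the distributed load: 13.63 × 7.8 = 106.314 kN at 4.9 m from O.
ΣF_x = 0: O_x + 40 = 0 → O_x = -40.00 kN.
ΣF_y = 0: O_y − 13.63·7.8 − 10 = 0 → O_y = 116.3 kN.
ΣM about O: M_O − (13.63·7.8)·4.9 − 10·4.4 = 0 → M_O = 564.9 kN·m.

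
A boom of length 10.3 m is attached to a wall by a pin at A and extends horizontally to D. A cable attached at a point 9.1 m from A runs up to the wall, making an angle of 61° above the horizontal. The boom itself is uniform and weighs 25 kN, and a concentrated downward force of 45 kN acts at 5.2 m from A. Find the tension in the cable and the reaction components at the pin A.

ΣM about A: T·sin61°·9.1 − 25·5.15 − 45·5.2 = 0 → T = 362.75/(9.1·0.87462) = 45.5771 ≈ 45.58 kN.
ΣF_x = 0: A_x − T·cos61° = 0 → A_x = 45.5771 × 0.48481 = 22.10 kN.
ΣF_y = 0: A_y + T·sin61° − 25 − 45 = 0 → A_y = 70 − 45.5771 × 0.87462 = 30.14 kN.

T = 45.58 kN, A_x = 22.10 kN, A_y = 30.14 kN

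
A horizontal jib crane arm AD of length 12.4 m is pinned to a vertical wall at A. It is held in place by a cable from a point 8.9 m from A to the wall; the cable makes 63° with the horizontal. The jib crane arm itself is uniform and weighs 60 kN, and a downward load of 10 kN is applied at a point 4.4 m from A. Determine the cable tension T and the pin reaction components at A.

T = 52.46 kN, A_x = 23.82 kN, A_y = 23.26 kN

ΣM about A: T·sin63°·8.9 − 60·6.2 − 10·4.4 = 0 → T = 416/(8.9·0.891007) = 52.4593 ≈ 52.46 kN.
ΣF_x = 0: A_x − T·cos63° = 0 → A_x = 52.4593 × 0.45399 = 23.82 kN.
ΣF_y = 0: A_y + T·sin63° − 60 − 10 = 0 → A_y = 70 − 52.4593 × 0.891007 = 23.26 kN.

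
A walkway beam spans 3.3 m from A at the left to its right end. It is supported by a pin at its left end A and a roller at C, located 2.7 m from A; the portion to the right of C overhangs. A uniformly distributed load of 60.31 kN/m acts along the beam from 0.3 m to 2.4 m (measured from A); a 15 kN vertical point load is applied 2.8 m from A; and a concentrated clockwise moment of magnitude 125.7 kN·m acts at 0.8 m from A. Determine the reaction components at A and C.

Resultant of the distributed load: 60.31 × 2.1 = 126.651 kN at 1.35 m from A.
ΣM about A: C_y·2.7 − (60.31·2.1)·1.35 − 15·2.8 − 125.7 = 0 → C_y = 338.67885/2.7 = 125.437 ≈ 125.4 kN.
ΣF_y = 0: A_y + 125.437 − 60.31·2.1 − 15 = 0 → A_y = 16.21 kN.
ΣF_x = 0: no horizontal applied forces, so A_x = 0.

A_x = 0, A_y = 16.21 kN, C_y = 125.4 kN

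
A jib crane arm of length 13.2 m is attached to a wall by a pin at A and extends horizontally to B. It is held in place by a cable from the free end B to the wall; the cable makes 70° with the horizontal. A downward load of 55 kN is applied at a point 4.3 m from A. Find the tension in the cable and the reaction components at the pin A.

ΣM about A: T·sin70°·13.2 − 55·4.3 = 0 → T = 236.5/(13.2·0.939693) = 19.0665 ≈ 19.07 kN.
ΣF_x = 0: A_x − T·cos70° = 0 → A_x = 19.0665 × 0.34202 = 6.521 kN.
ΣF_y = 0: A_y + T·sin70° − 55 = 0 → A_y = 55 − 19.0665 × 0.939693 = 37.08 kN.

T = 19.07 kN, A_x = 6.521 kN, A_y = 37.08 kN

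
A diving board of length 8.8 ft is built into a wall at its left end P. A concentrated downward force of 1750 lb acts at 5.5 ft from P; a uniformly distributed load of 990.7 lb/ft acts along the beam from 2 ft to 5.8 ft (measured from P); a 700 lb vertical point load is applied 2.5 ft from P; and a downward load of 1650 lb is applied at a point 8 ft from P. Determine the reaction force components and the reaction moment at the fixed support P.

P_x = 0, P_y = 7865 lb, M_P = 39260 lb·ft

Resultant of the distributed load: 990.7 × 3.8 = 3764.66 lb at 3.9 ft from P.
ΣF_x = 0: P_x = 0.
ΣF_y = 0: P_y − 1750 − 990.7·3.8 − 700 − 1650 = 0 → P_y = 7865 lb.
ΣM about P: M_P − 1750·5.5 − (990.7·3.8)·3.9 − 700·2.5 − 1650·8 = 0 → M_P = 39260 lb·ft.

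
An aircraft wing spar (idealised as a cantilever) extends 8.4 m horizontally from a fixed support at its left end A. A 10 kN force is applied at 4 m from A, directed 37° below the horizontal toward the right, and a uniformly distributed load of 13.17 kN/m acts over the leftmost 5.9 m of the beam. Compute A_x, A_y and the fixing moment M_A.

A_x = -7.986 kN, A_y = 83.72 kN, M_A = 253.3 kN·m

Resultant of the distributed load: 13.17 × 5.9 = 77.703 kN at 2.95 m from A.
ΣF_x = 0: A_x + 10·cos37° = 0 → A_x = -7.986 kN.
ΣF_y = 0: A_y − 10·sin37° − 13.17·5.9 = 0 → A_y = 83.72 kN.
ΣM about A: M_A − 10·sin37°·4 − (13.17·5.9)·2.95 = 0 → M_A = 253.3 kN·m.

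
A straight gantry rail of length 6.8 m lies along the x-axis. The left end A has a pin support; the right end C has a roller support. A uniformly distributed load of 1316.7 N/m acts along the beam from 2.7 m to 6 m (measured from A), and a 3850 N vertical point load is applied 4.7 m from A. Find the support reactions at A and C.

A_x = 0, A_y = 2754 N, C_y = 5441 N

Resultant of the distributed load: 1316.7 × 3.3 = 4345.11 N at 4.35 m from A.
ΣM about A: C_y·6.8 − (1316.7·3.3)·4.35 − 3850·4.7 = 0 → C_y = 36996.2285/6.8 = 5440.62 ≈ 5441 N.
ΣF_y = 0: A_y + 5440.62 − 1316.7·3.3 − 3850 = 0 → A_y = 2754 N.
ΣF_x = 0: no horizontal applied forces, so A_x = 0.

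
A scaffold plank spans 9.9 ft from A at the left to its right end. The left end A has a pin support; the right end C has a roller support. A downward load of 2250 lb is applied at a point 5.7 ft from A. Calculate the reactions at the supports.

Moments about A: C_y·9.9 − 2250·5.7 = 0 → C_y = 12825/9.9 = 1295.45 ≈ 1295 lb.
ΣF_y = 0: A_y + 1295.45 − 2250 = 0 → A_y = 954.5 lb.
ΣF_x = 0: no horizontal applied forces, so A_x = 0.

A_x = 0, A_y = 954.5 lb, C_y = 1295 lb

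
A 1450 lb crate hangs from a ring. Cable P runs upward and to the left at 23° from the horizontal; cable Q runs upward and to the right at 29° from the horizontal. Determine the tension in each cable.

T_P = 1609 lb, T_Q = 1694 lb

ΣF_x = 0: −T_P·cos23° + T_Q·cos29° = 0 → T_Q = 1.05246·T_P.
ΣF_y = 0: T_P·sin23° + T_Q·sin29° = 1450.
Substitute: T_P·(0.390731 + 1.05246·0.48481) = 1450 → T_P = 1609.37 ≈ 1609 lb.
Then T_Q = 1.05246 × 1609.37 = 1694 lb.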